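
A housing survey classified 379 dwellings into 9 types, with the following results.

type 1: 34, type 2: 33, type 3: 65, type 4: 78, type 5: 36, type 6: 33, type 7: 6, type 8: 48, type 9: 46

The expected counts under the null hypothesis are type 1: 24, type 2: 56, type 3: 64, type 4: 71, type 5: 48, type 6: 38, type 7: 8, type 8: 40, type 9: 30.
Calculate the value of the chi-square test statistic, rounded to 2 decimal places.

χ² = (34−24)²/24 + (33−56)²/56 + (65−64)²/64 + (78−71)²/71 + (36−48)²/48 + (33−38)²/38 + (6−8)²/8 + (48−40)²/40 + (46−30)²/30
   = 4.167 + 9.446 + 0.016 + 0.690 + 3.000 + 0.658 + 0.500 + 1.600 + 8.533
Sum = 28.61

28.61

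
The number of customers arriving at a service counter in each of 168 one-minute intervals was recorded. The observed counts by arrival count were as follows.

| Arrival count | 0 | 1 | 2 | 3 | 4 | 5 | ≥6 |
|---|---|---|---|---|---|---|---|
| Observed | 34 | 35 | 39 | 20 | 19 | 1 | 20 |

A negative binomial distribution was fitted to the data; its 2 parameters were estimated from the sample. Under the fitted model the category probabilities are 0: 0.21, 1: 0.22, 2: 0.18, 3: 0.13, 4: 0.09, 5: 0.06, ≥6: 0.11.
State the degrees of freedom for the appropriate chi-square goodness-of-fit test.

4

There are k = 7 categories and 2 parameters estimated from the data, so df = 7 − 1 − 2 = 4.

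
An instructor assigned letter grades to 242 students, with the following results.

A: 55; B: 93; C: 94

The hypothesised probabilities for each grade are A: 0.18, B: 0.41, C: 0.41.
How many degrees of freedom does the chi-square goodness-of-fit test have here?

There are k = 3 categories and no parameters were estimated from the data, so df = 3 − 1 = 2.

2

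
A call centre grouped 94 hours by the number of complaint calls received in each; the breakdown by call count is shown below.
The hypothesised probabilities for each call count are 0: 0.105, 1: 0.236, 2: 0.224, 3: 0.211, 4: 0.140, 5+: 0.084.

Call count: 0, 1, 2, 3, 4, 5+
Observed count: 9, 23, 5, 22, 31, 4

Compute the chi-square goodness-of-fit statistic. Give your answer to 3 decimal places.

38.693

Expected counts E_i = n·p_i: 94×0.105 = 9.87, 94×0.236 = 22.184, 94×0.224 = 21.056, 94×0.211 = 19.834, 94×0.140 = 13.16, 94×0.084 = 7.896.
χ² = (9−9.87)²/9.87 + (23−22.184)²/22.184 + (5−21.056)²/21.056 + (22−19.834)²/19.834 + (31−13.16)²/13.16 + (4−7.896)²/7.896
   = 0.0767 + 0.0300 + 12.2433 + 0.2365 + 24.1843 + 1.9223
Sum = 38.693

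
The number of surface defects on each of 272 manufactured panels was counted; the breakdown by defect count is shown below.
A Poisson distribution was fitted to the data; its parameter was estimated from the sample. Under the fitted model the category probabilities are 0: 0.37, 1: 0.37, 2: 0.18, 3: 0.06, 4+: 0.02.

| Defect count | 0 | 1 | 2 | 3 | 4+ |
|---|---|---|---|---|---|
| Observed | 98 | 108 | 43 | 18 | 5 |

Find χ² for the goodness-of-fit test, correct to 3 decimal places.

1.542

Expected counts E_i = n·p_i: 272×0.37 = 100.64, 272×0.37 = 100.64, 272×0.18 = 48.96, 272×0.06 = 16.32, 272×0.02 = 5.44.
χ² = (98−100.64)²/100.64 + (108−100.64)²/100.64 + (43−48.96)²/48.96 + (18−16.32)²/16.32 + (5−5.44)²/5.44
   = 0.0693 + 0.5383 + 0.7255 + 0.1729 + 0.0356
Sum = 1.542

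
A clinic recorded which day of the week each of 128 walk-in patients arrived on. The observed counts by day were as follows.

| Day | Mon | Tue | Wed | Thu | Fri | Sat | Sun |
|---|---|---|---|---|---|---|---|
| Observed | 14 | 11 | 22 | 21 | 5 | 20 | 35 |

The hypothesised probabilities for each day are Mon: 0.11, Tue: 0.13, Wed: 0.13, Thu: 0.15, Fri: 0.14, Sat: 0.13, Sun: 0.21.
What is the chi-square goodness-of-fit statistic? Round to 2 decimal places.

16.25

Expected counts E_i = n·p_i: 128×0.11 = 14.08, 128×0.13 = 16.64, 128×0.13 = 16.64, 128×0.15 = 19.2, 128×0.14 = 17.92, 128×0.13 = 16.64, 128×0.21 = 26.88.
Mon: (14 − 14.08)²/14.08 = 0.0064/14.08 = 0.000
Tue: (11 − 16.64)²/16.64 = 31.8096/16.64 = 1.912
Wed: (22 − 16.64)²/16.64 = 28.7296/16.64 = 1.727
Thu: (21 − 19.2)²/19.2 = 3.24/19.2 = 0.169
Fri: (5 − 17.92)²/17.92 = 166.9264/17.92 = 9.315
Sat: (20 − 16.64)²/16.64 = 11.2896/16.64 = 0.678
Sun: (35 − 26.88)²/26.88 = 65.9344/26.88 = 2.453
Sum = 16.25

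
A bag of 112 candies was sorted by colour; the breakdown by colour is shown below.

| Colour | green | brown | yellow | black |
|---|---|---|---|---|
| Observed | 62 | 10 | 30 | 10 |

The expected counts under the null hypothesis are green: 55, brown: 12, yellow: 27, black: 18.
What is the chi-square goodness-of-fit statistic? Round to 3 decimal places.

green: (62 − 55)²/55 = 49/55 = 0.8909
brown: (10 − 12)²/12 = 4/12 = 0.3333
yellow: (30 − 27)²/27 = 9/27 = 0.3333
black: (10 − 18)²/18 = 64/18 = 3.5556
Sum = 5.113

5.113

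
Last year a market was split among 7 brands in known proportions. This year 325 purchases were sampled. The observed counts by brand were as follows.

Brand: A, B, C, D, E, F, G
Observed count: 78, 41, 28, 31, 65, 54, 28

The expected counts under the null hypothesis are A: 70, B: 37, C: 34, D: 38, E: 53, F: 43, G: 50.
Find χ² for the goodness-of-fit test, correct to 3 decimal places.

cat         O        E   (O−E)²/E
A          78       70     0.9143
B          41       37     0.4324
C          28       34     1.0588
D          31       38     1.2895
E          65       53     2.7170
F          54       43     2.8140
G          28       50     9.6800
Sum = 18.906

18.906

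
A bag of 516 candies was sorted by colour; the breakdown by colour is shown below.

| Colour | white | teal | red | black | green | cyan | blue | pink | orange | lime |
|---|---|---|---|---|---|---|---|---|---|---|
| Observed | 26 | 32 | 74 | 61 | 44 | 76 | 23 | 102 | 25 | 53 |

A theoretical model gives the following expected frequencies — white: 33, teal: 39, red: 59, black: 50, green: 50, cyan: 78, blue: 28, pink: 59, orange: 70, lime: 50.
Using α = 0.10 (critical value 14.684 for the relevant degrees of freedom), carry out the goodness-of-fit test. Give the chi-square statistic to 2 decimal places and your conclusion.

71.09; reject

χ² = (26−33)²/33 + (32−39)²/39 + (74−59)²/59 + (61−50)²/50 + (44−50)²/50 + (76−78)²/78 + (23−28)²/28 + (102−59)²/59 + (25−70)²/70 + (53−50)²/50
   = 1.485 + 1.256 + 3.814 + 2.420 + 0.720 + 0.051 + 0.893 + 31.339 + 28.929 + 0.180
Sum = 71.09
df = 9. Since 71.09 > 14.684, we reject H₀.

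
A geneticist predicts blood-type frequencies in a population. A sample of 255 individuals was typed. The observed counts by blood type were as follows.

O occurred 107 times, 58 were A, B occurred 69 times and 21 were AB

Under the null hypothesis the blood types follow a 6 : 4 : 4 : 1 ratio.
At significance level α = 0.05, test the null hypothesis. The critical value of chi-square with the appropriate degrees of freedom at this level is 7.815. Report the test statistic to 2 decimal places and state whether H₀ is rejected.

2.67; do not reject

Ratio total = 15. Expected counts: 255×6/15 = 102, 255×4/15 = 68, 255×4/15 = 68, 255×1/15 = 17.
O: (107 − 102)²/102 = 25/102 = 0.245
A: (58 − 68)²/68 = 100/68 = 1.471
B: (69 − 68)²/68 = 1/68 = 0.015
AB: (21 − 17)²/17 = 16/17 = 0.941
Sum = 2.67
df = 3. Since 2.67 < 7.815, we do not reject H₀.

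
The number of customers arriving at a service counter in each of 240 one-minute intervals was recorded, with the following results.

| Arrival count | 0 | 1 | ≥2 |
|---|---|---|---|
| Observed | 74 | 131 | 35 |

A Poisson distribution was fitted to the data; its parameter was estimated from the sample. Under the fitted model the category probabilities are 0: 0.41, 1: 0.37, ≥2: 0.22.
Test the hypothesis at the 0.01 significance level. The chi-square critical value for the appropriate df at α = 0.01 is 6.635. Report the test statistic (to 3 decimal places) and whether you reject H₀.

Expected counts E_i = n·p_i: 240×0.41 = 98.4, 240×0.37 = 88.8, 240×0.22 = 52.8.
0: (74 − 98.4)²/98.4 = 595.36/98.4 = 6.0504
1: (131 − 88.8)²/88.8 = 1780.84/88.8 = 20.0545
≥2: (35 − 52.8)²/52.8 = 316.84/52.8 = 6.0008
Sum = 32.106
df = 1. Since 32.106 > 6.635, we reject H₀.

32.106; reject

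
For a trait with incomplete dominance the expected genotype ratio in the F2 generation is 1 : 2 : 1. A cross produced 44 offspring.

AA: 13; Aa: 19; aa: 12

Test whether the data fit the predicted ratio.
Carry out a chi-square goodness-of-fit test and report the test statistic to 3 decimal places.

Ratio total = 4. Expected counts: 44×1/4 = 11, 44×2/4 = 22, 44×1/4 = 11.
AA: (13 − 11)²/11 = 4/11 = 0.3636
Aa: (19 − 22)²/22 = 9/22 = 0.4091
aa: (12 − 11)²/11 = 1/11 = 0.0909
Sum = 0.864

0.864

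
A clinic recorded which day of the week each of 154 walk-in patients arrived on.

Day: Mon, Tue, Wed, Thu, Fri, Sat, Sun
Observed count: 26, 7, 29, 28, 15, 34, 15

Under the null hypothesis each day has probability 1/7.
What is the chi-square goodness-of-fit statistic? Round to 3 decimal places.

25.818

Under H₀ each category has probability 1/7, so each expected count is 154/7 = 22.
Mon: (26 − 22)²/22 = 16/22 = 0.7273
Tue: (7 − 22)²/22 = 225/22 = 10.2273
Wed: (29 − 22)²/22 = 49/22 = 2.2273
Thu: (28 − 22)²/22 = 36/22 = 1.6364
Fri: (15 − 22)²/22 = 49/22 = 2.2273
Sat: (34 − 22)²/22 = 144/22 = 6.5455
Sun: (15 − 22)²/22 = 49/22 = 2.2273
Sum = 25.818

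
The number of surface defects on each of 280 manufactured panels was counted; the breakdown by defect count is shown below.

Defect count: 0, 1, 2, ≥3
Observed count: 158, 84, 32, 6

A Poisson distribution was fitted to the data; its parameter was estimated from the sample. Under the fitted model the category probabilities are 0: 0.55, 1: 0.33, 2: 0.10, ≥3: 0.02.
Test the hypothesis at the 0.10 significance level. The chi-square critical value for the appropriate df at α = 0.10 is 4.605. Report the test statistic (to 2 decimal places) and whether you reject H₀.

1.47; do not reject

Expected counts E_i = n·p_i: 280×0.55 = 154, 280×0.33 = 92.4, 280×0.10 = 28, 280×0.02 = 5.6.
cat         O        E   (O−E)²/E
0         158      154      0.104
1          84     92.4      0.764
2          32       28      0.571
≥3          6      5.6      0.029
Sum = 1.47
df = 2. Since 1.47 < 4.605, we do not reject H₀.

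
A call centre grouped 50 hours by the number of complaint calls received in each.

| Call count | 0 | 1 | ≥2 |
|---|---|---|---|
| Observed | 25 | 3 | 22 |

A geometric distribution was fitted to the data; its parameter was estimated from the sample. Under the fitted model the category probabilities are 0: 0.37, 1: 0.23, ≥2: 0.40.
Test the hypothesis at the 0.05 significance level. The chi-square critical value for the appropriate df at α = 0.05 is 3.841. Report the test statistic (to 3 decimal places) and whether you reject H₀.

Expected counts E_i = n·p_i: 50×0.37 = 18.5, 50×0.23 = 11.5, 50×0.40 = 20.
cat         O        E   (O−E)²/E
0          25     18.5     2.2838
1           3     11.5     6.2826
≥2         22       20     0.2000
Sum = 8.766
df = 1. Since 8.766 > 3.841, we reject H₀.

8.766; reject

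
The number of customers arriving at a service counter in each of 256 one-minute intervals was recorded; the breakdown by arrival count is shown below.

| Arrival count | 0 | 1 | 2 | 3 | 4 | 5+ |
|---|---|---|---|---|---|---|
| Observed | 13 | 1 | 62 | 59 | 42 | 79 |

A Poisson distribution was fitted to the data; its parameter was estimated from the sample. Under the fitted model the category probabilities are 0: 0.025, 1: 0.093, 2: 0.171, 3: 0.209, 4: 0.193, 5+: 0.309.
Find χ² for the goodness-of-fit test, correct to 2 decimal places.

37.92

Expected counts E_i = n·p_i: 256×0.025 = 6.4, 256×0.093 = 23.808, 256×0.171 = 43.776, 256×0.209 = 53.504, 256×0.193 = 49.408, 256×0.309 = 79.104.
χ² = (13−6.4)²/6.4 + (1−23.808)²/23.808 + (62−43.776)²/43.776 + (59−53.504)²/53.504 + (42−49.408)²/49.408 + (79−79.104)²/79.104
   = 6.806 + 21.850 + 7.587 + 0.565 + 1.111 + 0.000
Sum = 37.92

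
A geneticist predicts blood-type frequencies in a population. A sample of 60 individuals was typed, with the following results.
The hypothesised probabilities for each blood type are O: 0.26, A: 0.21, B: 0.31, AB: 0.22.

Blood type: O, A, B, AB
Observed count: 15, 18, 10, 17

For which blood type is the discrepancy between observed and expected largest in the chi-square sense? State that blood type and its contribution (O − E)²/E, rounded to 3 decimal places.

B, 3.976

Expected counts E_i = n·p_i: 60×0.26 = 15.6, 60×0.21 = 12.6, 60×0.31 = 18.6, 60×0.22 = 13.2.
O: (15 − 15.6)²/15.6 = 0.36/15.6 = 0.0231
A: (18 − 12.6)²/12.6 = 29.16/12.6 = 2.3143
B: (10 − 18.6)²/18.6 = 73.96/18.6 = 3.9763
AB: (17 − 13.2)²/13.2 = 14.44/13.2 = 1.0939
The largest term is for B: 3.976.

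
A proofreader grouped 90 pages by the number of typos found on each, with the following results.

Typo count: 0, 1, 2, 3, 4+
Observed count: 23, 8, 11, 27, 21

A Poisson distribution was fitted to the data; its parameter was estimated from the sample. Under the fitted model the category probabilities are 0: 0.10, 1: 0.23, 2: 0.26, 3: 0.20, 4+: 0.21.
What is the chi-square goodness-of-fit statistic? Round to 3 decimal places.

Expected counts E_i = n·p_i: 90×0.10 = 9, 90×0.23 = 20.7, 90×0.26 = 23.4, 90×0.20 = 18, 90×0.21 = 18.9.
cat         O        E   (O−E)²/E
0          23        9    21.7778
1           8     20.7     7.7918
2          11     23.4     6.5709
3          27       18     4.5000
4+         21     18.9     0.2333
Sum = 40.874

40.874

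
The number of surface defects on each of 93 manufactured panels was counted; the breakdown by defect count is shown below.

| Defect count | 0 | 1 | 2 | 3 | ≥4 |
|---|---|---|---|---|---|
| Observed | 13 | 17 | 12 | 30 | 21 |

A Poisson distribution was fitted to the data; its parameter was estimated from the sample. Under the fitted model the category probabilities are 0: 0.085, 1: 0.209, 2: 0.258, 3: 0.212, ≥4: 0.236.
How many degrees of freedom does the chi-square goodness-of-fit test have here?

3

There are k = 5 categories and 1 parameter estimated from the data, so df = 5 − 1 − 1 = 3.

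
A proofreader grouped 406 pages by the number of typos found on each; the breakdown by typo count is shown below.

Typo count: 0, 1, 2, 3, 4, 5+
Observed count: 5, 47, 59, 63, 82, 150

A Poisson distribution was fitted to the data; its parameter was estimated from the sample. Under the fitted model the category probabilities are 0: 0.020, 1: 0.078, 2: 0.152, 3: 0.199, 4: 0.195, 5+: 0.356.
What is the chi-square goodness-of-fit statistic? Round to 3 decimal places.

Expected counts E_i = n·p_i: 406×0.020 = 8.12, 406×0.078 = 31.668, 406×0.152 = 61.712, 406×0.199 = 80.794, 406×0.195 = 79.17, 406×0.356 = 144.536.
0: (5 − 8.12)²/8.12 = 9.7344/8.12 = 1.1988
1: (47 − 31.668)²/31.668 = 235.070224/31.668 = 7.4230
2: (59 − 61.712)²/61.712 = 7.354944/61.712 = 0.1192
3: (63 − 80.794)²/80.794 = 316.626436/80.794 = 3.9189
4: (82 − 79.17)²/79.17 = 8.0089/79.17 = 0.1012
5+: (150 − 144.536)²/144.536 = 29.855296/144.536 = 0.2066
Sum = 12.968

12.968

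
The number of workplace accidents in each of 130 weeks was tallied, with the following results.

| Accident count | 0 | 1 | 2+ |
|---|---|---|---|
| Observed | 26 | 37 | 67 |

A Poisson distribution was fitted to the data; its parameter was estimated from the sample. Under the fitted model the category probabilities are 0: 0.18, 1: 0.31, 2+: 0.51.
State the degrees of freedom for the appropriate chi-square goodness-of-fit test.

There are k = 3 categories and 1 parameter estimated from the data, so df = 3 − 1 − 1 = 1.

1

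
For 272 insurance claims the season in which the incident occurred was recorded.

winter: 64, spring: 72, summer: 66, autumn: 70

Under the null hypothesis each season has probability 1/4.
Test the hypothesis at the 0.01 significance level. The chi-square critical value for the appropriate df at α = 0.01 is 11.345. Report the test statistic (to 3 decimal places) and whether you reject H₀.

0.588; do not reject

Expected count for each of the 4 categories: 272/4 = 68.
winter: (64 − 68)²/68 = 16/68 = 0.2353
spring: (72 − 68)²/68 = 16/68 = 0.2353
summer: (66 − 68)²/68 = 4/68 = 0.0588
autumn: (70 − 68)²/68 = 4/68 = 0.0588
Sum = 0.588
df = 3. Since 0.588 < 11.345, we do not reject H₀.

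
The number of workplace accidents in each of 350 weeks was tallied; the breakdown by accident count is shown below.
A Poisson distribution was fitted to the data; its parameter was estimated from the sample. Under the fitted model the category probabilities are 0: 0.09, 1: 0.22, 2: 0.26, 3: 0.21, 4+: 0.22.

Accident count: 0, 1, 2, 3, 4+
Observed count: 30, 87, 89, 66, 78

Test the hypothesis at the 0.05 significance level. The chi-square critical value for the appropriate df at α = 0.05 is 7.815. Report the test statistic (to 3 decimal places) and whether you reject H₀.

Expected counts E_i = n·p_i: 350×0.09 = 31.5, 350×0.22 = 77, 350×0.26 = 91, 350×0.21 = 73.5, 350×0.22 = 77.
χ² = (30−31.5)²/31.5 + (87−77)²/77 + (89−91)²/91 + (66−73.5)²/73.5 + (78−77)²/77
   = 0.0714 + 1.2987 + 0.0440 + 0.7653 + 0.0130
Sum = 2.192
df = 3. Since 2.192 < 7.815, we do not reject H₀.

2.192; do not reject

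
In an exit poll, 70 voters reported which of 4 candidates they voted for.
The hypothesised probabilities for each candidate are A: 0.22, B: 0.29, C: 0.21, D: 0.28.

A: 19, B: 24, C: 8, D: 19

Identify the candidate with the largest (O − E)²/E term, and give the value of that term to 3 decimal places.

Expected counts E_i = n·p_i: 70×0.22 = 15.4, 70×0.29 = 20.3, 70×0.21 = 14.7, 70×0.28 = 19.6.
χ² = (19−15.4)²/15.4 + (24−20.3)²/20.3 + (8−14.7)²/14.7 + (19−19.6)²/19.6
   = 0.8416 + 0.6744 + 3.0537 + 0.0184
The largest term is for C: 3.054.

C, 3.054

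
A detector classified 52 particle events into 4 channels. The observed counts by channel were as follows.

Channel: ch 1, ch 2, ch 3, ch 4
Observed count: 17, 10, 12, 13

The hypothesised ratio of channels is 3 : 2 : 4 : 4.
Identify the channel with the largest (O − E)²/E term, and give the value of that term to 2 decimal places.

ch 1, 2.08

Ratio total = 13. Expected counts: 52×3/13 = 12, 52×2/13 = 8, 52×4/13 = 16, 52×4/13 = 16.
cat         O        E   (O−E)²/E
ch 1       17       12      2.083
ch 2       10        8      0.500
ch 3       12       16      1.000
ch 4       13       16      0.563
The largest term is for ch 1: 2.08.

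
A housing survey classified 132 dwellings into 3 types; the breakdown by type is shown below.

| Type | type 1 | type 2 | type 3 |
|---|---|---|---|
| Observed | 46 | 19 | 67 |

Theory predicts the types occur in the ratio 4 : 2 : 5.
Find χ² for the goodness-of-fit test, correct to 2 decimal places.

Ratio total = 11. Expected counts: 132×4/11 = 48, 132×2/11 = 24, 132×5/11 = 60.
type 1: (46 − 48)²/48 = 4/48 = 0.083
type 2: (19 − 24)²/24 = 25/24 = 1.042
type 3: (67 − 60)²/60 = 49/60 = 0.817
Sum = 1.94

1.94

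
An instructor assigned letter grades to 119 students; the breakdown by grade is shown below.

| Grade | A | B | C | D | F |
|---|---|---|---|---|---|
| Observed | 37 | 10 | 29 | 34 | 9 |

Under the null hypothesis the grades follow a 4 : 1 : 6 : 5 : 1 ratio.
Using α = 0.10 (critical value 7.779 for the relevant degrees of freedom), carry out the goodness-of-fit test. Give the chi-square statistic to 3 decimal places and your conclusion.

8.802; reject

Ratio total = 17. Expected counts: 119×4/17 = 28, 119×1/17 = 7, 119×6/17 = 42, 119×5/17 = 35, 119×1/17 = 7.
χ² = (37−28)²/28 + (10−7)²/7 + (29−42)²/42 + (34−35)²/35 + (9−7)²/7
   = 2.8929 + 1.2857 + 4.0238 + 0.0286 + 0.5714
Sum = 8.802
df = 4. Since 8.802 > 7.779, we reject H₀.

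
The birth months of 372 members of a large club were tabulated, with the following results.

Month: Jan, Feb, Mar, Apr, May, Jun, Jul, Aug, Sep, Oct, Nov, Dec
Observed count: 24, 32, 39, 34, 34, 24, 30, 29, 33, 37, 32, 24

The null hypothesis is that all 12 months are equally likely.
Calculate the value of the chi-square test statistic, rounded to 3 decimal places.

Under H₀ each category has probability 1/12, so each expected count is 372/12 = 31.
χ² = (24−31)²/31 + (32−31)²/31 + (39−31)²/31 + (34−31)²/31 + (34−31)²/31 + (24−31)²/31 + (30−31)²/31 + (29−31)²/31 + (33−31)²/31 + (37−31)²/31 + (32−31)²/31 + (24−31)²/31
   = 1.5806 + 0.0323 + 2.0645 + 0.2903 + 0.2903 + 1.5806 + 0.0323 + 0.1290 + 0.1290 + 1.1613 + 0.0323 + 1.5806
Sum = 8.903

8.903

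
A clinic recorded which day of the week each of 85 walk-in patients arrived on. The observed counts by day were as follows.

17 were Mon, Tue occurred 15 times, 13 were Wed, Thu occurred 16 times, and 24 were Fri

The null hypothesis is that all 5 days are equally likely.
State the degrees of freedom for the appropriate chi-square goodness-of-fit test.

4

There are k = 5 categories and no parameters were estimated from the data, so df = 5 − 1 = 4.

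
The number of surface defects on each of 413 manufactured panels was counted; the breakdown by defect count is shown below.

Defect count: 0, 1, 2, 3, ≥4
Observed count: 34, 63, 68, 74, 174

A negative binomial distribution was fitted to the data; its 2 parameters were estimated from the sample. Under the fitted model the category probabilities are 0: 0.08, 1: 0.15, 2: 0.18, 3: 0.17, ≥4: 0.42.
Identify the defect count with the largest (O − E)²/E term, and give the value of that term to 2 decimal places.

Expected counts E_i = n·p_i: 413×0.08 = 33.04, 413×0.15 = 61.95, 413×0.18 = 74.34, 413×0.17 = 70.21, 413×0.42 = 173.46.
χ² = (34−33.04)²/33.04 + (63−61.95)²/61.95 + (68−74.34)²/74.34 + (74−70.21)²/70.21 + (174−173.46)²/173.46
   = 0.028 + 0.018 + 0.541 + 0.205 + 0.002
The largest term is for 2: 0.54.

2, 0.54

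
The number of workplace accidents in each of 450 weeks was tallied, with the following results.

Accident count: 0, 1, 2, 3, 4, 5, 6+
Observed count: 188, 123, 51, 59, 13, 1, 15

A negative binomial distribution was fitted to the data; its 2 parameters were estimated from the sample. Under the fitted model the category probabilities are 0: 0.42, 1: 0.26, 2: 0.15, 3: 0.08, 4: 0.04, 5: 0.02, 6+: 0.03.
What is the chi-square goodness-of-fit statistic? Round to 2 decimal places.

Expected counts E_i = n·p_i: 450×0.42 = 189, 450×0.26 = 117, 450×0.15 = 67.5, 450×0.08 = 36, 450×0.04 = 18, 450×0.02 = 9, 450×0.03 = 13.5.
cat         O        E   (O−E)²/E
0         188      189      0.005
1         123      117      0.308
2          51     67.5      4.033
3          59       36     14.694
4          13       18      1.389
5           1        9      7.111
6+         15     13.5      0.167
Sum = 27.71

27.71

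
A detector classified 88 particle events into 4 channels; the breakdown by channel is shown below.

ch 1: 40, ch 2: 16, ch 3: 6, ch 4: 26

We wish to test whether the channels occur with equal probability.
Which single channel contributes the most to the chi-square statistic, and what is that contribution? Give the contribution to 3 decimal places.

Under H₀ each category has probability 1/4, so each expected count is 88/4 = 22.
χ² = (40−22)²/22 + (16−22)²/22 + (6−22)²/22 + (26−22)²/22
   = 14.7273 + 1.6364 + 11.6364 + 0.7273
The largest term is for ch 1: 14.727.

ch 1, 14.727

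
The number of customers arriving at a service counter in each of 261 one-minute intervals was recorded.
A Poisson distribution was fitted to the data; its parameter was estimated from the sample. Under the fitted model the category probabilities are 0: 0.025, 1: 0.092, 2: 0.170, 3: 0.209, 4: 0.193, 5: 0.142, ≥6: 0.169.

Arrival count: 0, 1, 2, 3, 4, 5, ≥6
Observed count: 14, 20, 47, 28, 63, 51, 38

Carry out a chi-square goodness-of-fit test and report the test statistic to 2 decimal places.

Expected counts E_i = n·p_i: 261×0.025 = 6.525, 261×0.092 = 24.012, 261×0.170 = 44.37, 261×0.209 = 54.549, 261×0.193 = 50.373, 261×0.142 = 37.062, 261×0.169 = 44.109.
0: (14 − 6.525)²/6.525 = 55.875625/6.525 = 8.563
1: (20 − 24.012)²/24.012 = 16.096144/24.012 = 0.670
2: (47 − 44.37)²/44.37 = 6.9169/44.37 = 0.156
3: (28 − 54.549)²/54.549 = 704.849401/54.549 = 12.921
4: (63 − 50.373)²/50.373 = 159.441129/50.373 = 3.165
5: (51 − 37.062)²/37.062 = 194.267844/37.062 = 5.242
≥6: (38 − 44.109)²/44.109 = 37.319881/44.109 = 0.846
Sum = 31.56

31.56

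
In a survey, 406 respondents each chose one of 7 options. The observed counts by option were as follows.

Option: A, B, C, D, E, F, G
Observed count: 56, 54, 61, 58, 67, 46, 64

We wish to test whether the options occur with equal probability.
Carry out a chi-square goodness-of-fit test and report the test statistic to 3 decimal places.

5.000

Under H₀ each category has probability 1/7, so each expected count is 406/7 = 58.
A: (56 − 58)²/58 = 4/58 = 0.0690
B: (54 − 58)²/58 = 16/58 = 0.2759
C: (61 − 58)²/58 = 9/58 = 0.1552
D: (58 − 58)²/58 = 0/58 = 0.0000
E: (67 − 58)²/58 = 81/58 = 1.3966
F: (46 − 58)²/58 = 144/58 = 2.4828
G: (64 − 58)²/58 = 36/58 = 0.6207
Sum = 5.000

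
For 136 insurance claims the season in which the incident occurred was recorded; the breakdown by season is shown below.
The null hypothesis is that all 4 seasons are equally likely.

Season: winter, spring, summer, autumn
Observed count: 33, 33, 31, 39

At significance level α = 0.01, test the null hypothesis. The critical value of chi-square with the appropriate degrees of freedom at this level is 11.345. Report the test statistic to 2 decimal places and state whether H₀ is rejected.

1.06; do not reject

Expected count for each of the 4 categories: 136/4 = 34.
cat         O        E   (O−E)²/E
winter     33       34      0.029
spring     33       34      0.029
summer     31       34      0.265
autumn     39       34      0.735
Sum = 1.06
df = 3. Since 1.06 < 11.345, we do not reject H₀.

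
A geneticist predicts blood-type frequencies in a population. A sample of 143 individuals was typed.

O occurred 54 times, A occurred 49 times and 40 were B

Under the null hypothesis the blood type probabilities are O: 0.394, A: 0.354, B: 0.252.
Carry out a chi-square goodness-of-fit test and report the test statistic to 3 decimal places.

Expected counts E_i = n·p_i: 143×0.394 = 56.342, 143×0.354 = 50.622, 143×0.252 = 36.036.
cat         O        E   (O−E)²/E
O          54   56.342     0.0974
A          49   50.622     0.0520
B          40   36.036     0.4360
Sum = 0.585

0.585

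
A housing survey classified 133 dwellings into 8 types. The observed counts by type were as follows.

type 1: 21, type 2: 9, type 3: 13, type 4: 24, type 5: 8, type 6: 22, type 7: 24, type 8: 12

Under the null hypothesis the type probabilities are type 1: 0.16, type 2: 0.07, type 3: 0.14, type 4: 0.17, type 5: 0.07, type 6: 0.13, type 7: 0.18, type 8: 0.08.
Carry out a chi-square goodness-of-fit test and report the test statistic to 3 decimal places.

3.437

Expected counts E_i = n·p_i: 133×0.16 = 21.28, 133×0.07 = 9.31, 133×0.14 = 18.62, 133×0.17 = 22.61, 133×0.07 = 9.31, 133×0.13 = 17.29, 133×0.18 = 23.94, 133×0.08 = 10.64.
type 1: (21 − 21.28)²/21.28 = 0.0784/21.28 = 0.0037
type 2: (9 − 9.31)²/9.31 = 0.0961/9.31 = 0.0103
type 3: (13 − 18.62)²/18.62 = 31.5844/18.62 = 1.6963
type 4: (24 − 22.61)²/22.61 = 1.9321/22.61 = 0.0855
type 5: (8 − 9.31)²/9.31 = 1.7161/9.31 = 0.1843
type 6: (22 − 17.29)²/17.29 = 22.1841/17.29 = 1.2831
type 7: (24 − 23.94)²/23.94 = 0.0036/23.94 = 0.0002
type 8: (12 − 10.64)²/10.64 = 1.8496/10.64 = 0.1738
Sum = 3.437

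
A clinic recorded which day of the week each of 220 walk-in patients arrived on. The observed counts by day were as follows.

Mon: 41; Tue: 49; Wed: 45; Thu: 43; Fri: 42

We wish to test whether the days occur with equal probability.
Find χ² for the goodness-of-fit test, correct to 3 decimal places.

0.909

Expected count for each of the 5 categories: 220/5 = 44.
cat         O        E   (O−E)²/E
Mon        41       44     0.2045
Tue        49       44     0.5682
Wed        45       44     0.0227
Thu        43       44     0.0227
Fri        42       44     0.0909
Sum = 0.909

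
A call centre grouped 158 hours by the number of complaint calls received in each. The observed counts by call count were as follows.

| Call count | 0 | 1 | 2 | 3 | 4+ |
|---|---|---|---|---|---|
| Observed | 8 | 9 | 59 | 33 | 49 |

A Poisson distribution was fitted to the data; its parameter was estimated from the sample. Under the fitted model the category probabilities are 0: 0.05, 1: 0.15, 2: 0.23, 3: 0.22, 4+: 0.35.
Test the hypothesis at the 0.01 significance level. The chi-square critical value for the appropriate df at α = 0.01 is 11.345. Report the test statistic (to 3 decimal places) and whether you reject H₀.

24.056; reject

Expected counts E_i = n·p_i: 158×0.05 = 7.9, 158×0.15 = 23.7, 158×0.23 = 36.34, 158×0.22 = 34.76, 158×0.35 = 55.3.
cat         O        E   (O−E)²/E
0           8      7.9     0.0013
1           9     23.7     9.1177
2          59    36.34    14.1298
3          33    34.76     0.0891
4+         49     55.3     0.7177
Sum = 24.056
df = 3. Since 24.056 > 11.345, we reject H₀.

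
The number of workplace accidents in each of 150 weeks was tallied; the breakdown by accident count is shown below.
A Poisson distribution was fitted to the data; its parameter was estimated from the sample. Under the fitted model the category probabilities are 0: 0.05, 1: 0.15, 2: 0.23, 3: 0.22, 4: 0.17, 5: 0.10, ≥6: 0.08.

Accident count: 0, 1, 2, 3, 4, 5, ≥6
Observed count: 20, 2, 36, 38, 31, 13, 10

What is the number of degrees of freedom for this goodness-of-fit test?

5

There are k = 7 categories and 1 parameter estimated from the data, so df = 7 − 1 − 1 = 5.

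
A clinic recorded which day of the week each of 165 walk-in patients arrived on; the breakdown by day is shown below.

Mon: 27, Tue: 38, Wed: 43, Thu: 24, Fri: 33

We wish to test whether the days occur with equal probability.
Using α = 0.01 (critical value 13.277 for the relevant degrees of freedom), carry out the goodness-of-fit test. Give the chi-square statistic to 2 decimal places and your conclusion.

Under H₀ each category has probability 1/5, so each expected count is 165/5 = 33.
χ² = (27−33)²/33 + (38−33)²/33 + (43−33)²/33 + (24−33)²/33 + (33−33)²/33
   = 1.091 + 0.758 + 3.030 + 2.455 + 0.000
Sum = 7.33
df = 4. Since 7.33 < 13.277, we do not reject H₀.

7.33; do not reject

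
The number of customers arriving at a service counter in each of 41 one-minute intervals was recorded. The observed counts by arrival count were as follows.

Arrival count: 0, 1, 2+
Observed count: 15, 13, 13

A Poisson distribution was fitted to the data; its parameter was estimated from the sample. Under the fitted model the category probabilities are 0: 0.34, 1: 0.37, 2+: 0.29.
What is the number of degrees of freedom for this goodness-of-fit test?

1

There are k = 3 categories and 1 parameter estimated from the data, so df = 3 − 1 − 1 = 1.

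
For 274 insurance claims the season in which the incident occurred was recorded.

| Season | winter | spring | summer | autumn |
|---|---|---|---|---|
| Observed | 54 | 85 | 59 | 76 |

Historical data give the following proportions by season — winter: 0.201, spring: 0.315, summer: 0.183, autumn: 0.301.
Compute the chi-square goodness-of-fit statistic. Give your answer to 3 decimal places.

2.114

Expected counts E_i = n·p_i: 274×0.201 = 55.074, 274×0.315 = 86.31, 274×0.183 = 50.142, 274×0.301 = 82.474.
cat         O        E   (O−E)²/E
winter     54   55.074     0.0209
spring     85    86.31     0.0199
summer     59   50.142     1.5648
autumn     76   82.474     0.5082
Sum = 2.114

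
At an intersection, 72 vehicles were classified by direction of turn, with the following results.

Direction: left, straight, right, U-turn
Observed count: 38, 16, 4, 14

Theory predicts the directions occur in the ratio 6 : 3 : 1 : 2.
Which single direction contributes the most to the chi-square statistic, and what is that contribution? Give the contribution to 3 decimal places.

Ratio total = 12. Expected counts: 72×6/12 = 36, 72×3/12 = 18, 72×1/12 = 6, 72×2/12 = 12.
left: (38 − 36)²/36 = 4/36 = 0.1111
straight: (16 − 18)²/18 = 4/18 = 0.2222
right: (4 − 6)²/6 = 4/6 = 0.6667
U-turn: (14 − 12)²/12 = 4/12 = 0.3333
The largest term is for right: 0.667.

right, 0.667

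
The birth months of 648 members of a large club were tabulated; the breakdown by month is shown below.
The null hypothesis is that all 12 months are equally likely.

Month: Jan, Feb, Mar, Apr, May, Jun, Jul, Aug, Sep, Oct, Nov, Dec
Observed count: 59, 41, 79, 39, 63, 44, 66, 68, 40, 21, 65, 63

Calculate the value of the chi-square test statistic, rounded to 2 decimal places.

Expected count for each of the 12 categories: 648/12 = 54.
Jan: (59 − 54)²/54 = 25/54 = 0.463
Feb: (41 − 54)²/54 = 169/54 = 3.130
Mar: (79 − 54)²/54 = 625/54 = 11.574
Apr: (39 − 54)²/54 = 225/54 = 4.167
May: (63 − 54)²/54 = 81/54 = 1.500
Jun: (44 − 54)²/54 = 100/54 = 1.852
Jul: (66 − 54)²/54 = 144/54 = 2.667
Aug: (68 − 54)²/54 = 196/54 = 3.630
Sep: (40 − 54)²/54 = 196/54 = 3.630
Oct: (21 − 54)²/54 = 1089/54 = 20.167
Nov: (65 − 54)²/54 = 121/54 = 2.241
Dec: (63 − 54)²/54 = 81/54 = 1.500
Sum = 56.52

56.52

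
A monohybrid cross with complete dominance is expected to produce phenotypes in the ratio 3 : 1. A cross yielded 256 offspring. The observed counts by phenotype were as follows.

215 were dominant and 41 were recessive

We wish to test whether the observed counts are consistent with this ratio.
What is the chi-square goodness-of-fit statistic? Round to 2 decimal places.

11.02

Ratio total = 4. Expected counts: 256×3/4 = 192, 256×1/4 = 64.
cat            O        E   (O−E)²/E
dominant     215      192      2.755
recessive     41       64      8.266
Sum = 11.02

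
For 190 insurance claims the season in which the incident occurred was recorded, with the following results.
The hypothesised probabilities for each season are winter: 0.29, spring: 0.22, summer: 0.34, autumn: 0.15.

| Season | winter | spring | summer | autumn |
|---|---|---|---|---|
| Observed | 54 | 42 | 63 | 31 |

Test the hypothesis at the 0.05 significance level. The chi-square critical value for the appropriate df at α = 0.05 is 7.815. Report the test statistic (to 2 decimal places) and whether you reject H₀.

0.28; do not reject

Expected counts E_i = n·p_i: 190×0.29 = 55.1, 190×0.22 = 41.8, 190×0.34 = 64.6, 190×0.15 = 28.5.
winter: (54 − 55.1)²/55.1 = 1.21/55.1 = 0.022
spring: (42 − 41.8)²/41.8 = 0.04/41.8 = 0.001
summer: (63 − 64.6)²/64.6 = 2.56/64.6 = 0.040
autumn: (31 − 28.5)²/28.5 = 6.25/28.5 = 0.219
Sum = 0.28
df = 3. Since 0.28 < 7.815, we do not reject H₀.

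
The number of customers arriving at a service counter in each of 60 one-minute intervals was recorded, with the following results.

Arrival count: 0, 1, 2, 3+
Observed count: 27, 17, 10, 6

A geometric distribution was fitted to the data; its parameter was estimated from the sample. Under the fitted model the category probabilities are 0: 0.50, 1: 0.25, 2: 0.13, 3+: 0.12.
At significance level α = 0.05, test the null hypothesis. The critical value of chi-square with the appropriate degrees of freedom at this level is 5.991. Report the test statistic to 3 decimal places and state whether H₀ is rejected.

Expected counts E_i = n·p_i: 60×0.50 = 30, 60×0.25 = 15, 60×0.13 = 7.8, 60×0.12 = 7.2.
cat         O        E   (O−E)²/E
0          27       30     0.3000
1          17       15     0.2667
2          10      7.8     0.6205
3+          6      7.2     0.2000
Sum = 1.387
df = 2. Since 1.387 < 5.991, we do not reject H₀.

1.387; do not reject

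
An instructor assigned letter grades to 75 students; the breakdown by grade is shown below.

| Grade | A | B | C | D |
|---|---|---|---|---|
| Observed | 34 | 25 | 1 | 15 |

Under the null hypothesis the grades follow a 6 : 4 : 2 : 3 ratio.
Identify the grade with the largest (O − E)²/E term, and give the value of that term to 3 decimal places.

Ratio total = 15. Expected counts: 75×6/15 = 30, 75×4/15 = 20, 75×2/15 = 10, 75×3/15 = 15.
χ² = (34−30)²/30 + (25−20)²/20 + (1−10)²/10 + (15−15)²/15
   = 0.5333 + 1.2500 + 8.1000 + 0.0000
The largest term is for C: 8.100.

C, 8.100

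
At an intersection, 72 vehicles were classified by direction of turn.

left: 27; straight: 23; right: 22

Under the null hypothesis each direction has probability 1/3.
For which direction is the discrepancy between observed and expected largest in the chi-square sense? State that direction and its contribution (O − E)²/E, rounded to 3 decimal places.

Expected count for each of the 3 categories: 72/3 = 24.
left: (27 − 24)²/24 = 9/24 = 0.3750
straight: (23 − 24)²/24 = 1/24 = 0.0417
right: (22 − 24)²/24 = 4/24 = 0.1667
The largest term is for left: 0.375.

left, 0.375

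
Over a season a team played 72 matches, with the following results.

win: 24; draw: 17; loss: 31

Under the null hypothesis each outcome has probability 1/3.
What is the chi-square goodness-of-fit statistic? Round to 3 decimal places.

Under H₀ each category has probability 1/3, so each expected count is 72/3 = 24.
win: (24 − 24)²/24 = 0/24 = 0.0000
draw: (17 − 24)²/24 = 49/24 = 2.0417
loss: (31 − 24)²/24 = 49/24 = 2.0417
Sum = 4.083

4.083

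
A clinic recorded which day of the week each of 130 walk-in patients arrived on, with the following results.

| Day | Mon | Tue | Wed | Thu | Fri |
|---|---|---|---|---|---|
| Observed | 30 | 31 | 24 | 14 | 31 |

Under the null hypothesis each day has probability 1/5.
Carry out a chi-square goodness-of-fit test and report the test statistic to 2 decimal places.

Under H₀ each category has probability 1/5, so each expected count is 130/5 = 26.
χ² = (30−26)²/26 + (31−26)²/26 + (24−26)²/26 + (14−26)²/26 + (31−26)²/26
   = 0.615 + 0.962 + 0.154 + 5.538 + 0.962
Sum = 8.23

8.23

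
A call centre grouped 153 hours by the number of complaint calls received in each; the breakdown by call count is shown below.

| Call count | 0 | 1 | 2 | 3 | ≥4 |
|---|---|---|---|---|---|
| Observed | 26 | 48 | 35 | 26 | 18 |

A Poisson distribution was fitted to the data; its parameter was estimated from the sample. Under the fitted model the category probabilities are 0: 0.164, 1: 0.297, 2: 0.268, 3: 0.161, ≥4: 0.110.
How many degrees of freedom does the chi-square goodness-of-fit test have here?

There are k = 5 categories and 1 parameter estimated from the data, so df = 5 − 1 − 1 = 3.

3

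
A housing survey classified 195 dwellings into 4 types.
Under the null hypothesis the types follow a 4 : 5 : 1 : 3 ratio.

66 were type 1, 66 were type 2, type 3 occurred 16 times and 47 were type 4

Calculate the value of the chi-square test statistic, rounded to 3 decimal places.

Ratio total = 13. Expected counts: 195×4/13 = 60, 195×5/13 = 75, 195×1/13 = 15, 195×3/13 = 45.
cat         O        E   (O−E)²/E
type 1     66       60     0.6000
type 2     66       75     1.0800
type 3     16       15     0.0667
type 4     47       45     0.0889
Sum = 1.836

1.836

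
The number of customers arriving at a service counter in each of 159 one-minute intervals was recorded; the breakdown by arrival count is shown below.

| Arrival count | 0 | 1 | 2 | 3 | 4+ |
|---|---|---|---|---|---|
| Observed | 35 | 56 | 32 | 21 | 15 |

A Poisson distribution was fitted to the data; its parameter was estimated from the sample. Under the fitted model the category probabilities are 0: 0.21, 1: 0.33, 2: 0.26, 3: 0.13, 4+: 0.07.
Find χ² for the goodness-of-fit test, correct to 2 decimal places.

Expected counts E_i = n·p_i: 159×0.21 = 33.39, 159×0.33 = 52.47, 159×0.26 = 41.34, 159×0.13 = 20.67, 159×0.07 = 11.13.
cat         O        E   (O−E)²/E
0          35    33.39      0.078
1          56    52.47      0.237
2          32    41.34      2.110
3          21    20.67      0.005
4+         15    11.13      1.346
Sum = 3.78

3.78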